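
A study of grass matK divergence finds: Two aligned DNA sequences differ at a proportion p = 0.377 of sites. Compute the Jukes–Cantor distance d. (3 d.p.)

d = −(3/4) ln(1 − 4p/3) = −0.75 ln(1 − 0.502667) = −0.75 ln(0.497333)
  = −0.75 × (-0.698495) = 0.523871 substitutions/site.

0.524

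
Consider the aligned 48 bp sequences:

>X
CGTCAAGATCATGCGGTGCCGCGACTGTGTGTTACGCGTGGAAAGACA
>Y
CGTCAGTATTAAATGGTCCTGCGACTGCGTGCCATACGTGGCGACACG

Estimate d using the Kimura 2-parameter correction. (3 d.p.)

0.522

Of 48 sites, 12 differences are transitions and 5 are transversions, so P = 12/48 = 0.25 and Q = 5/48 ≈ 0.104167.
Under the Kimura two-parameter model, d = −½ ln(1 − 2P − Q) − ¼ ln(1 − 2Q).
1 − 2P − Q = 0.395833, giving −½ ln(0.395833) = 0.463381.
1 − 2Q = 0.791666, giving −¼ ln(0.791666) = 0.058404.
d = 0.463381 + 0.058404 = 0.521785.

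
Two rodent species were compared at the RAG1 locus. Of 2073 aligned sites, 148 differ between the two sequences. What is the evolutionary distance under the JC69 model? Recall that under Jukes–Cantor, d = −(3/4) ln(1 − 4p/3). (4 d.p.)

0.0750

p = 148/2073 ≈ 0.071394.
d = −(3/4) ln(1 − 4p/3) = −0.75 ln(1 − 0.095192) = −0.75 ln(0.904808)
  = −0.75 × (-0.100033) = 0.075025 substitutions/site.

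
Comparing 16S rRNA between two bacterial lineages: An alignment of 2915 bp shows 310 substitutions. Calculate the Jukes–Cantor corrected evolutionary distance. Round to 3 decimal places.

0.115

p = 310/2915 ≈ 0.106346.
d = −(3/4) ln(1 − 4p/3) = −0.75 ln(1 − 0.141795) = −0.75 ln(0.858205)
  = −0.75 × (-0.152912) = 0.114684 substitutions/site.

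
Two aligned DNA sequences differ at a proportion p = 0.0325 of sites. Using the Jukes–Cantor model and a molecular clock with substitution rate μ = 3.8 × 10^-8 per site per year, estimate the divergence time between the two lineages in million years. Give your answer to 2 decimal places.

d = −(3/4) ln(1 − 4p/3) = −0.75 ln(1 − 0.043333) = −0.75 ln(0.956667)
  = −0.75 × (-0.044300) = 0.033225 substitutions/site.
Under a molecular clock d = 2μt, so t = d/(2μ) = 0.033225 / (2 × 3.8 × 10^-8) = 0.44 million years.

0.44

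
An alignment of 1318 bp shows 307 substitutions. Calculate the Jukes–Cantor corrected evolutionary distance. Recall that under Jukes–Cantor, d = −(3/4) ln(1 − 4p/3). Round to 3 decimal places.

p = 307/1318 ≈ 0.232929.
d = −(3/4) ln(1 − 4p/3) = −0.75 ln(1 − 0.310572) = −0.75 ln(0.689428)
  = −0.75 × (-0.371893) = 0.278920 substitutions/site.

0.279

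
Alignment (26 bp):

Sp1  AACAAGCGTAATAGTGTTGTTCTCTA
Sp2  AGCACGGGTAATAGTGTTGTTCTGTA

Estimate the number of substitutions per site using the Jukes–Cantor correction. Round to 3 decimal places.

0.172

The sequences differ at 4 of 26 sites (2, 5, 7, 24), so p = 4/26 ≈ 0.153846.
d = −(3/4) ln(1 − 4p/3) = −0.75 ln(1 − 0.205128) = −0.75 ln(0.794872)
  = −0.75 × (-0.229574) = 0.172181 substitutions/site.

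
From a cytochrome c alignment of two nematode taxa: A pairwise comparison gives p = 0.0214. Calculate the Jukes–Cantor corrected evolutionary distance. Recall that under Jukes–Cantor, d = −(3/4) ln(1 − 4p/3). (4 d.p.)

d = −(3/4) ln(1 − 4p/3) = −0.75 ln(1 − 0.028533) = −0.75 ln(0.971467)
  = −0.75 × (-0.028948) = 0.021711 substitutions/site.

0.0217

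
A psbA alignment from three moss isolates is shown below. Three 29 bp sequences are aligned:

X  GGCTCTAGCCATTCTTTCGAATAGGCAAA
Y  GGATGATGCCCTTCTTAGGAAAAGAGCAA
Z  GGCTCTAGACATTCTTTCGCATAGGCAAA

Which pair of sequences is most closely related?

X and Z

X–Y: 11/29 differ, p = 0.379, d = 0.529.
X–Z: 2/29 differ, p = 0.069, d = 0.072.
Y–Z: 13/29 differ, p = 0.448, d = 0.683.
The smallest distance is between X and Z.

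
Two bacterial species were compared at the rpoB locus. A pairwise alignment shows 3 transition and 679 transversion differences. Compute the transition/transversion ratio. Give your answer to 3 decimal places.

R = 3/679 = 0.004418… ≈ 0.004 (to 3 d.p.).

0.004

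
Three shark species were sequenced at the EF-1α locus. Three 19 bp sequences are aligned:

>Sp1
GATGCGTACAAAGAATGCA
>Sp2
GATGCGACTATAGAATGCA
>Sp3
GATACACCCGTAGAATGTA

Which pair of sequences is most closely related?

Sp1 and Sp2

Sp1–Sp2: 4/19 differ, p = 0.211, d = 0.247.
Sp1–Sp3: 7/19 differ, p = 0.368, d = 0.507.
Sp2–Sp3: 6/19 differ, p = 0.316, d = 0.410.
The smallest distance is between Sp1 and Sp2.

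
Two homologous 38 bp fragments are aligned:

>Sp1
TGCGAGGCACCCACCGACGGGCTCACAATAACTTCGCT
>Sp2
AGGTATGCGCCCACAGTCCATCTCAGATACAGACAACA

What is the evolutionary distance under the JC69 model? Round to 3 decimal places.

The sequences differ at 20 of 38 sites, so p = 20/38 ≈ 0.526316.
d = −(3/4) ln(1 − 4p/3) = −0.75 ln(1 − 0.701755) = −0.75 ln(0.298245)
  = −0.75 × (-1.209840) = 0.907380 substitutions/site.

0.907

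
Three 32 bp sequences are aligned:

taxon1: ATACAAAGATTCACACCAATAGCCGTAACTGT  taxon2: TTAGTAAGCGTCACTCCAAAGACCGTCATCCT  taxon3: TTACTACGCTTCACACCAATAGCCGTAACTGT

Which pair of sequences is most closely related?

taxon1–taxon2: 13/32 differ, p = 0.406, d = 0.585.
taxon1–taxon3: 4/32 differ, p = 0.125, d = 0.137.
taxon2–taxon3: 11/32 differ, p = 0.344, d = 0.460.
The smallest distance is between taxon1 and taxon3.

taxon1 and taxon3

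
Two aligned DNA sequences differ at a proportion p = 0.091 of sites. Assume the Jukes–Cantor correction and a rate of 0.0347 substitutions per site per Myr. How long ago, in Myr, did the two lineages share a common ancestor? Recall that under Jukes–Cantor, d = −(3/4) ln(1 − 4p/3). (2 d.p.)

1.40

d = −(3/4) ln(1 − 4p/3) = −0.75 ln(1 − 0.121333) = −0.75 ln(0.878667)
  = −0.75 × (-0.129349) = 0.097012 substitutions/site.
Under a molecular clock d = 2μt, so t = d/(2μ) = 0.097012 / (2 × 0.0347) = 1.40 Myr.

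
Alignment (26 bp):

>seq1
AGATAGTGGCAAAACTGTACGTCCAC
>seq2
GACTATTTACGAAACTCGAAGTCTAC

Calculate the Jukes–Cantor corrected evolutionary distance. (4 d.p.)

0.6228

The sequences differ at 11 of 26 sites, so p = 11/26 ≈ 0.423077.
d = −(3/4) ln(1 − 4p/3) = −0.75 ln(1 − 0.564103) = −0.75 ln(0.435897)
  = −0.75 × (-0.830349) = 0.622762 substitutions/site.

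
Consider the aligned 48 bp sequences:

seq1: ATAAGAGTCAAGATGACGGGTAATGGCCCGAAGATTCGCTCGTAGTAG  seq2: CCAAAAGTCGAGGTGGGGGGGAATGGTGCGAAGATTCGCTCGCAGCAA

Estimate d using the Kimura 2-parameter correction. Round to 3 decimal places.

0.352

Of 48 sites, 9 differences are transitions and 4 are transversions, so P = 9/48 = 0.1875 and Q = 4/48 ≈ 0.083333.
Under the Kimura two-parameter model, d = −½ ln(1 − 2P − Q) − ¼ ln(1 − 2Q).
1 − 2P − Q = 0.541667, giving −½ ln(0.541667) = 0.306552.
1 − 2Q = 0.833334, giving −¼ ln(0.833334) = 0.045580.
d = 0.306552 + 0.045580 = 0.352132.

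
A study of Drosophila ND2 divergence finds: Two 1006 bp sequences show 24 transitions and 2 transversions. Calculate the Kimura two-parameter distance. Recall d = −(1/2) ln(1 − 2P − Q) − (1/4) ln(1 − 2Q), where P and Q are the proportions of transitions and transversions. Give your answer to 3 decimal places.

P = 24/1006 ≈ 0.023857 and Q = 2/1006 ≈ 0.001988.
Under the Kimura two-parameter model, d = −½ ln(1 − 2P − Q) − ¼ ln(1 − 2Q).
1 − 2P − Q = 0.950298, giving −½ ln(0.950298) = 0.025490.
1 − 2Q = 0.996024, giving −¼ ln(0.996024) = 0.000996.
d = 0.025490 + 0.000996 = 0.026486.

0.026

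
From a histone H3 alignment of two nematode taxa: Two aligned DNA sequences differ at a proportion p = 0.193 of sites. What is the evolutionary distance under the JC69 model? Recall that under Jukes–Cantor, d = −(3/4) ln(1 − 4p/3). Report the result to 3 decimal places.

d = −(3/4) ln(1 − 4p/3) = −0.75 ln(1 − 0.257333) = −0.75 ln(0.742667)
  = −0.75 × (-0.297508) = 0.223131 substitutions/site.

0.223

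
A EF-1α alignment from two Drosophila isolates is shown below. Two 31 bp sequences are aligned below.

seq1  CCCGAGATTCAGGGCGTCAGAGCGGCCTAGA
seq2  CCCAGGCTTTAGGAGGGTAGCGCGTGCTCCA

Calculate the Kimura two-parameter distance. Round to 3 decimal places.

Of 31 sites, 5 differences are transitions and 8 are transversions, so P = 5/31 ≈ 0.16129 and Q = 8/31 ≈ 0.258065.
Under the Kimura two-parameter model, d = −½ ln(1 − 2P − Q) − ¼ ln(1 − 2Q).
1 − 2P − Q = 0.419355, giving −½ ln(0.419355) = 0.434519.
1 − 2Q = 0.48387, giving −¼ ln(0.48387) = 0.181485.
d = 0.434519 + 0.181485 = 0.616004.

0.616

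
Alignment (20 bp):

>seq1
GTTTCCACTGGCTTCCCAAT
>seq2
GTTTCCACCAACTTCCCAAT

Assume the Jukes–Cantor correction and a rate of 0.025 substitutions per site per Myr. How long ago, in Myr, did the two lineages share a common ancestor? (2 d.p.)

3.35

The sequences differ at 3 of 20 sites (9, 10, 11), so p = 3/20 = 0.15.
d = −(3/4) ln(1 − 4p/3) = −0.75 ln(1 − 0.2) = −0.75 ln(0.8)
  = −0.75 × (-0.223144) = 0.167358 substitutions/site.
Under a molecular clock d = 2μt, so t = d/(2μ) = 0.167358 / (2 × 0.025) = 3.35 Myr.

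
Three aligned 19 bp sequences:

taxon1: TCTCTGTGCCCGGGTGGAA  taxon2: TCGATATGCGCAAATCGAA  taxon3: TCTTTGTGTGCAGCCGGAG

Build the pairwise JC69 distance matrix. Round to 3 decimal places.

d(taxon1,taxon2) = 0.618, d(taxon1,taxon3) = 0.507, d(taxon2,taxon3) = 0.749

taxon1–taxon2: 8/19 sites differ → p ≈ 0.421053, d = −0.75 ln(1 − 0.561404) = 0.618132 ≈ 0.618.
taxon1–taxon3: 7/19 sites differ → p ≈ 0.368421, d = −0.75 ln(1 − 0.491228) = 0.506816 ≈ 0.507.
taxon2–taxon3: 9/19 sites differ → p ≈ 0.473684, d = −0.75 ln(1 − 0.631579) = 0.748897 ≈ 0.749.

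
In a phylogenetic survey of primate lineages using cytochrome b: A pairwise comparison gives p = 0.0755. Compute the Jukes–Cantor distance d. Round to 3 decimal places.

0.080

d = −(3/4) ln(1 − 4p/3) = −0.75 ln(1 − 0.100667) = −0.75 ln(0.899333)
  = −0.75 × (-0.106102) = 0.079577 substitutions/site.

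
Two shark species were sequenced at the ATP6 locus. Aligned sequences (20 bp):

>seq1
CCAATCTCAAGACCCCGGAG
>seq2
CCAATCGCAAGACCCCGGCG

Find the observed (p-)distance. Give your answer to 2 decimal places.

0.10

The sequences differ at 2 of 20 positions (sites 7, 19).
p = 2/20 = 0.10.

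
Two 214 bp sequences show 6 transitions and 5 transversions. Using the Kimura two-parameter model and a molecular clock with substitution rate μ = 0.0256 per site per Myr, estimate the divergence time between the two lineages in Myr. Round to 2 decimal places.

P = 6/214 ≈ 0.028037 and Q = 5/214 ≈ 0.023364.
Under the Kimura two-parameter model, d = −½ ln(1 − 2P − Q) − ¼ ln(1 − 2Q).
1 − 2P − Q = 0.920562, giving −½ ln(0.920562) = 0.041385.
1 − 2Q = 0.953272, giving −¼ ln(0.953272) = 0.011964.
d = 0.041385 + 0.011964 = 0.053349.
Under a molecular clock d = 2μt, so t = d/(2μ) = 0.053349 / (2 × 0.0256) = 1.04 Myr.

1.04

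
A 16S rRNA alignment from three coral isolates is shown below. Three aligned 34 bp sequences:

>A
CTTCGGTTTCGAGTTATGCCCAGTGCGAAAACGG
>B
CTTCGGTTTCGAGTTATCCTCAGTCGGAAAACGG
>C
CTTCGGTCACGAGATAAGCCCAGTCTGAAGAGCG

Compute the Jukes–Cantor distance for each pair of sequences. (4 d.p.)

d(A,B) = 0.1280, d(A,C) = 0.3265, d(B,C) = 0.3734

A–B: 4/34 sites differ → p ≈ 0.117647, d = −0.75 ln(1 − 0.156863) = 0.127969 ≈ 0.1280.
A–C: 9/34 sites differ → p ≈ 0.264706, d = −0.75 ln(1 − 0.352941) = 0.326488 ≈ 0.3265.
B–C: 10/34 sites differ → p ≈ 0.294118, d = −0.75 ln(1 − 0.392157) = 0.373379 ≈ 0.3734.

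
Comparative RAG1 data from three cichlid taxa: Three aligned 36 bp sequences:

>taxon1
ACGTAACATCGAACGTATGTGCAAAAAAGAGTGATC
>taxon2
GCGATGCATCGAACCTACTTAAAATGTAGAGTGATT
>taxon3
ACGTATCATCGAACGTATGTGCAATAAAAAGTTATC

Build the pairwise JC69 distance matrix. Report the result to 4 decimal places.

taxon1–taxon2: 13/36 sites differ → p ≈ 0.361111, d = −0.75 ln(1 − 0.481481) = 0.492584 ≈ 0.4926.
taxon1–taxon3: 4/36 sites differ → p ≈ 0.111111, d = −0.75 ln(1 − 0.148148) = 0.120257 ≈ 0.1203.
taxon2–taxon3: 14/36 sites differ → p ≈ 0.388889, d = −0.75 ln(1 − 0.518519) = 0.548166 ≈ 0.5482.

d(taxon1,taxon2) = 0.4926, d(taxon1,taxon3) = 0.1203, d(taxon2,taxon3) = 0.5482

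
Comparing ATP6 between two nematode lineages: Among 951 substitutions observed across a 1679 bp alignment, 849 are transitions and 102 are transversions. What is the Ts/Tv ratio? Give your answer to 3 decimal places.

R = 849/102 = 8.323529… ≈ 8.324 (to 3 d.p.).

8.324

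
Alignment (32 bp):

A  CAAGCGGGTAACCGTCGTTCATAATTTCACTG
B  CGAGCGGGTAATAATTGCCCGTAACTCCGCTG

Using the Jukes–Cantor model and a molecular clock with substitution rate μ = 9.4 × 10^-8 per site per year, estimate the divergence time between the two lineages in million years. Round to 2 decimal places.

2.45

The sequences differ at 11 of 32 sites, so p = 11/32 = 0.34375.
d = −(3/4) ln(1 − 4p/3) = −0.75 ln(1 − 0.458333) = −0.75 ln(0.541667)
  = −0.75 × (-0.613104) = 0.459828 substitutions/site.
Under a molecular clock d = 2μt, so t = d/(2μ) = 0.459828 / (2 × 9.4 × 10^-8) = 2.45 million years.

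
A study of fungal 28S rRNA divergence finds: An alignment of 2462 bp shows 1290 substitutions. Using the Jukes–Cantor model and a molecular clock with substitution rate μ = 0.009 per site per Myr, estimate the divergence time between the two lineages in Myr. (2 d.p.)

49.97

p = 1290/2462 ≈ 0.523964.
d = −(3/4) ln(1 − 4p/3) = −0.75 ln(1 − 0.698619) = −0.75 ln(0.301381)
  = −0.75 × (-1.199380) = 0.899535 substitutions/site.
Under a molecular clock d = 2μt, so t = d/(2μ) = 0.899535 / (2 × 0.009) = 49.97 Myr.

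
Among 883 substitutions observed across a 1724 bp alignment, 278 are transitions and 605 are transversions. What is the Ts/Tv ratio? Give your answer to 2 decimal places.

R = 278/605 = 0.459504… ≈ 0.46 (to 2 d.p.).

0.46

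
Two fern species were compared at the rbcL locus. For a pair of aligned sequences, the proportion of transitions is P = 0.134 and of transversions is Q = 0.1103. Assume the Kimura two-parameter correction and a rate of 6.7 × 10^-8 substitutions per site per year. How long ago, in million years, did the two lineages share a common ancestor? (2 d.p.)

2.24

Under the Kimura two-parameter model, d = −½ ln(1 − 2P − Q) − ¼ ln(1 − 2Q).
1 − 2P − Q = 0.6217, giving −½ ln(0.6217) = 0.237649.
1 − 2Q = 0.7794, giving −¼ ln(0.7794) = 0.062308.
d = 0.237649 + 0.062308 = 0.299957.
Under a molecular clock d = 2μt, so t = d/(2μ) = 0.299957 / (2 × 6.7 × 10^-8) = 2.24 million years.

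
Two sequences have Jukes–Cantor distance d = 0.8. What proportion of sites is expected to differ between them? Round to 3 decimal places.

p = (3/4)(1 − e^(−4d/3)) = 0.75 × (1 − e^(-1.066667)) = 0.75 × (1 − 0.344154) = 0.491885.

0.492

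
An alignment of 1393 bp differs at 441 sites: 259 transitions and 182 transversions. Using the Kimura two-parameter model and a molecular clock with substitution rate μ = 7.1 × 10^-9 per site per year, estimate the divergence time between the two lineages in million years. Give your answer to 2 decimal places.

P = 259/1393 ≈ 0.18593 and Q = 182/1393 ≈ 0.130653.
Under the Kimura two-parameter model, d = −½ ln(1 − 2P − Q) − ¼ ln(1 − 2Q).
1 − 2P − Q = 0.497487, giving −½ ln(0.497487) = 0.349093.
1 − 2Q = 0.738694, giving −¼ ln(0.738694) = 0.075718.
d = 0.349093 + 0.075718 = 0.424811.
Under a molecular clock d = 2μt, so t = d/(2μ) = 0.424811 / (2 × 7.1 × 10^-9) = 29.92 million years.

29.92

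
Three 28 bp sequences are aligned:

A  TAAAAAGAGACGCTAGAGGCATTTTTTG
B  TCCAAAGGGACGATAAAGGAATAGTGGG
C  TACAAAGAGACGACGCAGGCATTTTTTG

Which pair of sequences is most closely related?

A and C

A–B: 10/28 differ, p = 0.357, d = 0.485.
A–C: 5/28 differ, p = 0.179, d = 0.204.
B–C: 10/28 differ, p = 0.357, d = 0.485.
The smallest distance is between A and C.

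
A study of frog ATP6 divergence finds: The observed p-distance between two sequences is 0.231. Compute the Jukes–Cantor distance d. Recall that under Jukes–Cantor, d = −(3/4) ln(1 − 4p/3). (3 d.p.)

0.276

d = −(3/4) ln(1 − 4p/3) = −0.75 ln(1 − 0.308) = −0.75 ln(0.692)
  = −0.75 × (-0.368169) = 0.276127 substitutions/site.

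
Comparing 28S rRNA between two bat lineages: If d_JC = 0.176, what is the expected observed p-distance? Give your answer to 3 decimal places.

p = (3/4)(1 − e^(−4d/3)) = 0.75 × (1 − e^(-0.234667)) = 0.75 × (1 − 0.790834) = 0.156875.

0.157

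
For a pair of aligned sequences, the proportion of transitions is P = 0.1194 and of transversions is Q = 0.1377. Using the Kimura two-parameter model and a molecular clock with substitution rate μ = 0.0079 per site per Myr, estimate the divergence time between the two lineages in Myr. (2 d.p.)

20.05

Under the Kimura two-parameter model, d = −½ ln(1 − 2P − Q) − ¼ ln(1 − 2Q).
1 − 2P − Q = 0.6235, giving −½ ln(0.6235) = 0.236203.
1 − 2Q = 0.7246, giving −¼ ln(0.7246) = 0.080534.
d = 0.236203 + 0.080534 = 0.316737.
Under a molecular clock d = 2μt, so t = d/(2μ) = 0.316737 / (2 × 0.0079) = 20.05 Myr.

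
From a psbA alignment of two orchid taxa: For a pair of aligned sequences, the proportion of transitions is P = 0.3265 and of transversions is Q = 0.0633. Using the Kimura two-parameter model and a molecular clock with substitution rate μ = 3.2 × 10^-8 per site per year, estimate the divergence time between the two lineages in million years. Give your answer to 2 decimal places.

Under the Kimura two-parameter model, d = −½ ln(1 − 2P − Q) − ¼ ln(1 − 2Q).
1 − 2P − Q = 0.2837, giving −½ ln(0.2837) = 0.629919.
1 − 2Q = 0.8734, giving −¼ ln(0.8734) = 0.033840.
d = 0.629919 + 0.033840 = 0.663759.
Under a molecular clock d = 2μt, so t = d/(2μ) = 0.663759 / (2 × 3.2 × 10^-8) = 10.37 million years.

10.37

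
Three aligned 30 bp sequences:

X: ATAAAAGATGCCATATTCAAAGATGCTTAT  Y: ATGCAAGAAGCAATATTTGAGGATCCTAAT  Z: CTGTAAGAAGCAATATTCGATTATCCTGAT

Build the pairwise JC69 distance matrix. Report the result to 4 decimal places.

d(X,Y) = 0.3831, d(X,Z) = 0.4408, d(Y,Z) = 0.2326

X–Y: 9/30 sites differ → p = 0.3, d = −0.75 ln(1 − 0.4) = 0.383119 ≈ 0.3831.
X–Z: 10/30 sites differ → p ≈ 0.333333, d = −0.75 ln(1 − 0.444444) = 0.440839 ≈ 0.4408.
Y–Z: 6/30 sites differ → p = 0.2, d = −0.75 ln(1 − 0.266667) = 0.232617 ≈ 0.2326.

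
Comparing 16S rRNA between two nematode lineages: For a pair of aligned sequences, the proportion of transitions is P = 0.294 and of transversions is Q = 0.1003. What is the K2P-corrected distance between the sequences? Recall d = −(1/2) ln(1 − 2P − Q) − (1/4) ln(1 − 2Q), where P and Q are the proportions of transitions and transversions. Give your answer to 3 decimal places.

Under the Kimura two-parameter model, d = −½ ln(1 − 2P − Q) − ¼ ln(1 − 2Q).
1 − 2P − Q = 0.3117, giving −½ ln(0.3117) = 0.582857.
1 − 2Q = 0.7994, giving −¼ ln(0.7994) = 0.055973.
d = 0.582857 + 0.055973 = 0.638830.

0.639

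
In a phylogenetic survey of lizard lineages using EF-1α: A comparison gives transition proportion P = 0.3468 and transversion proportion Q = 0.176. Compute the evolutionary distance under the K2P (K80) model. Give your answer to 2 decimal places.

1.13

Under the Kimura two-parameter model, d = −½ ln(1 − 2P − Q) − ¼ ln(1 − 2Q).
1 − 2P − Q = 0.1304, giving −½ ln(0.1304) = 1.018574.
1 − 2Q = 0.648, giving −¼ ln(0.648) = 0.108466.
d = 1.018574 + 0.108466 = 1.127040.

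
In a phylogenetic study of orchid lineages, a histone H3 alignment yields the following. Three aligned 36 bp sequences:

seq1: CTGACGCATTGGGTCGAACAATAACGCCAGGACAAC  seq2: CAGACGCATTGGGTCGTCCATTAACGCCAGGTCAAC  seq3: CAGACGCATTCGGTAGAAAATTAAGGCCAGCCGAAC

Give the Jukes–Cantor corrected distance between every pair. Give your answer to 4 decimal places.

d(seq1,seq2) = 0.1536, d(seq1,seq3) = 0.3041, d(seq2,seq3) = 0.3041

seq1–seq2: 5/36 sites differ → p ≈ 0.138889, d = −0.75 ln(1 − 0.185185) = 0.153596 ≈ 0.1536.
seq1–seq3: 9/36 sites differ → p = 0.25, d = −0.75 ln(1 − 0.333333) = 0.304098 ≈ 0.3041.
seq2–seq3: 9/36 sites differ → p = 0.25, d = −0.75 ln(1 − 0.333333) = 0.304098 ≈ 0.3041.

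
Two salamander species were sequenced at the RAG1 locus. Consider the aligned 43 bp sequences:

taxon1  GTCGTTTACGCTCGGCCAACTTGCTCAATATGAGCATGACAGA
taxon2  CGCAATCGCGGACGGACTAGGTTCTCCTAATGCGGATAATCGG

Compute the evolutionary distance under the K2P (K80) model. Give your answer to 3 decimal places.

Of 43 sites, 6 differences are transitions and 16 are transversions, so P = 6/43 ≈ 0.139535 and Q = 16/43 ≈ 0.372093.
Under the Kimura two-parameter model, d = −½ ln(1 − 2P − Q) − ¼ ln(1 − 2Q).
1 − 2P − Q = 0.348837, giving −½ ln(0.348837) = 0.526575.
1 − 2Q = 0.255814, giving −¼ ln(0.255814) = 0.340826.
d = 0.526575 + 0.340826 = 0.867401.

0.867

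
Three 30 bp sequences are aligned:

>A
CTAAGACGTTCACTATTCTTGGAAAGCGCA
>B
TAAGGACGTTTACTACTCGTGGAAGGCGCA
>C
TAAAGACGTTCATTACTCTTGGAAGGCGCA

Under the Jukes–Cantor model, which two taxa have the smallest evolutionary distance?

A–B: 7/30 differ, p = 0.233, d = 0.280.
A–C: 5/30 differ, p = 0.167, d = 0.188.
B–C: 4/30 differ, p = 0.133, d = 0.147.
The smallest distance is between B and C.

B and C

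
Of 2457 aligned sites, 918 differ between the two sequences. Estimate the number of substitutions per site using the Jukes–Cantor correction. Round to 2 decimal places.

p = 918/2457 ≈ 0.373626.
d = −(3/4) ln(1 − 4p/3) = −0.75 ln(1 − 0.498168) = −0.75 ln(0.501832)
  = −0.75 × (-0.689490) = 0.517118 substitutions/site.

0.52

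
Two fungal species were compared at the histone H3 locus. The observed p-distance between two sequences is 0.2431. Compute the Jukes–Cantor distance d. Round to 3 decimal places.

d = −(3/4) ln(1 − 4p/3) = −0.75 ln(1 − 0.324133) = −0.75 ln(0.675867)
  = −0.75 × (-0.391759) = 0.293819 substitutions/site.

0.294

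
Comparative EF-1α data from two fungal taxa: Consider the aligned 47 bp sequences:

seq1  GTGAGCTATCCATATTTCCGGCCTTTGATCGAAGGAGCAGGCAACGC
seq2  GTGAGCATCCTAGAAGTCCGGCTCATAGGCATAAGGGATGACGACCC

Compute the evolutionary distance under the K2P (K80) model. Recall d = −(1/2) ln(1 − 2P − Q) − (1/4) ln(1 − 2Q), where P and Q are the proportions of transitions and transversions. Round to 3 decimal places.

0.763

Of 47 sites, 11 differences are transitions and 11 are transversions, so P = 11/47 ≈ 0.234043 and Q = 11/47 ≈ 0.234043.
Under the Kimura two-parameter model, d = −½ ln(1 − 2P − Q) − ¼ ln(1 − 2Q).
1 − 2P − Q = 0.297871, giving −½ ln(0.297871) = 0.605547.
1 − 2Q = 0.531914, giving −¼ ln(0.531914) = 0.157818.
d = 0.605547 + 0.157818 = 0.763365.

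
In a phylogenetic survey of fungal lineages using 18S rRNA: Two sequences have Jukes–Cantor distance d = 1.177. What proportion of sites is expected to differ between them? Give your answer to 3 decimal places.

0.594

p = (3/4)(1 − e^(−4d/3)) = 0.75 × (1 − e^(-1.569333)) = 0.75 × (1 − 0.208184) = 0.593862.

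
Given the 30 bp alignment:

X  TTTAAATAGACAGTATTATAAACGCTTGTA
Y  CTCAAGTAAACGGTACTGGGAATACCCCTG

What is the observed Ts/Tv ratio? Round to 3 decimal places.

6.500

Transitions are A↔G and C↔T; transversions are all other mismatches.
Transitions: 13. Transversions: 2.
R = 13/2 = 6.500.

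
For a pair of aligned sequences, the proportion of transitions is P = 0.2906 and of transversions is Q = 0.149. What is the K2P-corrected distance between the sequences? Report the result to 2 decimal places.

Under the Kimura two-parameter model, d = −½ ln(1 − 2P − Q) − ¼ ln(1 − 2Q).
1 − 2P − Q = 0.2698, giving −½ ln(0.2698) = 0.655037.
1 − 2Q = 0.702, giving −¼ ln(0.702) = 0.088455.
d = 0.655037 + 0.088455 = 0.743492.

0.74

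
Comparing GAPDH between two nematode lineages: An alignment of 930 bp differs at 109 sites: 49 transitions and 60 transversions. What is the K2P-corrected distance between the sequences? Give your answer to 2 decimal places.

0.13

P = 49/930 ≈ 0.052688 and Q = 60/930 ≈ 0.064516.
Under the Kimura two-parameter model, d = −½ ln(1 − 2P − Q) − ¼ ln(1 − 2Q).
1 − 2P − Q = 0.830108, giving −½ ln(0.830108) = 0.093100.
1 − 2Q = 0.870968, giving −¼ ln(0.870968) = 0.034538.
d = 0.093100 + 0.034538 = 0.127638.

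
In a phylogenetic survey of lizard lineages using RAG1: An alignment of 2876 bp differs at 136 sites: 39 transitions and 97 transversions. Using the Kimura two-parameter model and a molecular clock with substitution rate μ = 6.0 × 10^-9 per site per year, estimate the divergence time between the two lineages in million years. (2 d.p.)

P = 39/2876 ≈ 0.013561 and Q = 97/2876 ≈ 0.033727.
Under the Kimura two-parameter model, d = −½ ln(1 − 2P − Q) − ¼ ln(1 − 2Q).
1 − 2P − Q = 0.939151, giving −½ ln(0.939151) = 0.031390.
1 − 2Q = 0.932546, giving −¼ ln(0.932546) = 0.017459.
d = 0.031390 + 0.017459 = 0.048849.
Under a molecular clock d = 2μt, so t = d/(2μ) = 0.048849 / (2 × 6.0 × 10^-9) = 4.07 million years.

4.07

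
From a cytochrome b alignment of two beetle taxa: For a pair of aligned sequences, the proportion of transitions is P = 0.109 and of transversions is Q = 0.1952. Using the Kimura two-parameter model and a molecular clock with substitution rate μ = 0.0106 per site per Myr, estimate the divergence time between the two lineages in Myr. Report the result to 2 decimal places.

Under the Kimura two-parameter model, d = −½ ln(1 − 2P − Q) − ¼ ln(1 − 2Q).
1 − 2P − Q = 0.5868, giving −½ ln(0.5868) = 0.266536.
1 − 2Q = 0.6096, giving −¼ ln(0.6096) = 0.123738.
d = 0.266536 + 0.123738 = 0.390274.
Under a molecular clock d = 2μt, so t = d/(2μ) = 0.390274 / (2 × 0.0106) = 18.41 Myr.

18.41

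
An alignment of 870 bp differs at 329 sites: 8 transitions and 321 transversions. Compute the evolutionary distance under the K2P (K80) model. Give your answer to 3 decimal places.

0.580

P = 8/870 ≈ 0.009195 and Q = 321/870 ≈ 0.368966.
Under the Kimura two-parameter model, d = −½ ln(1 − 2P − Q) − ¼ ln(1 − 2Q).
1 − 2P − Q = 0.612644, giving −½ ln(0.612644) = 0.244986.
1 − 2Q = 0.262068, giving −¼ ln(0.262068) = 0.334788.
d = 0.244986 + 0.334788 = 0.579774.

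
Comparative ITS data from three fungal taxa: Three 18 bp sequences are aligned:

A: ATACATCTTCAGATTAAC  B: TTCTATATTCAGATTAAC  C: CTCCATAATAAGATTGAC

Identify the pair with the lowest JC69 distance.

A–B: 4/18 differ, p = 0.222, d = 0.264.
A–C: 6/18 differ, p = 0.333, d = 0.441.
B–C: 5/18 differ, p = 0.278, d = 0.347.
The smallest distance is between A and B.

A and B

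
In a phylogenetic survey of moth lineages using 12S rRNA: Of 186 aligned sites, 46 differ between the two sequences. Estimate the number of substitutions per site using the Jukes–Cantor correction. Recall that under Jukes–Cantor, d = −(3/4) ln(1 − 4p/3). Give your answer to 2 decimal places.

p = 46/186 ≈ 0.247312.
d = −(3/4) ln(1 − 4p/3) = −0.75 ln(1 − 0.329749) = −0.75 ln(0.670251)
  = −0.75 × (-0.400103) = 0.300077 substitutions/site.

0.30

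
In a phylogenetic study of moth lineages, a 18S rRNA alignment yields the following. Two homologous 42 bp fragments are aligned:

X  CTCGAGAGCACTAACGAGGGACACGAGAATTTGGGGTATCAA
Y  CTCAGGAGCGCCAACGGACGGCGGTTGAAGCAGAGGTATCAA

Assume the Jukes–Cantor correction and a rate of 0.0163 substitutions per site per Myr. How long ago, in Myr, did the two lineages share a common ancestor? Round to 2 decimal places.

The sequences differ at 16 of 42 sites, so p = 16/42 ≈ 0.380952.
d = −(3/4) ln(1 − 4p/3) = −0.75 ln(1 − 0.507936) = −0.75 ln(0.492064)
  = −0.75 × (-0.709146) = 0.531860 substitutions/site.
Under a molecular clock d = 2μt, so t = d/(2μ) = 0.531860 / (2 × 0.0163) = 16.31 Myr.

16.31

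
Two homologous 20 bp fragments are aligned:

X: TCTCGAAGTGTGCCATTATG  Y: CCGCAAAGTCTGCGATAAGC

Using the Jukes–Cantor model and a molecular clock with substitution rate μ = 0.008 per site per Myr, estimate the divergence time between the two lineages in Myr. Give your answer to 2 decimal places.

The sequences differ at 8 of 20 sites (1, 3, 5, 10, 14, 17, 19, 20), so p = 8/20 = 0.4.
d = −(3/4) ln(1 − 4p/3) = −0.75 ln(1 − 0.533333) = −0.75 ln(0.466667)
  = −0.75 × (-0.762139) = 0.571604 substitutions/site.
Under a molecular clock d = 2μt, so t = d/(2μ) = 0.571604 / (2 × 0.008) = 35.73 Myr.

35.73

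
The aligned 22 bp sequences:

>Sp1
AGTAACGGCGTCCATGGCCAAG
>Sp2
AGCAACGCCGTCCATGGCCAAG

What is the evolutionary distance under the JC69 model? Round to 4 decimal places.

0.0969

The sequences differ at 2 of 22 sites (3, 8), so p = 2/22 ≈ 0.090909.
d = −(3/4) ln(1 − 4p/3) = −0.75 ln(1 − 0.121212) = −0.75 ln(0.878788)
  = −0.75 × (-0.129212) = 0.096909 substitutions/site.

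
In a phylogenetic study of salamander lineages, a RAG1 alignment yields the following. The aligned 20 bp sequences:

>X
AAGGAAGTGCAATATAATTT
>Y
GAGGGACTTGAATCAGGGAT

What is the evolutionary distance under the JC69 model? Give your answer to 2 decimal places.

The sequences differ at 11 of 20 sites, so p = 11/20 = 0.55.
d = −(3/4) ln(1 − 4p/3) = −0.75 ln(1 − 0.733333) = −0.75 ln(0.266667)
  = −0.75 × (-1.321755) = 0.991316 substitutions/site.

0.99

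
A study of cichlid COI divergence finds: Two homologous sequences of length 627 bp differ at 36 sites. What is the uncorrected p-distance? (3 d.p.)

0.057

p = 36/627 = 0.057416… ≈ 0.057 (to 3 d.p.).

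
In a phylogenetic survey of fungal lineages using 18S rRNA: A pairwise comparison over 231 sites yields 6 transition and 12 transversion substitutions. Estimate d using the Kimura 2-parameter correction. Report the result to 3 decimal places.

0.082

P = 6/231 ≈ 0.025974 and Q = 12/231 ≈ 0.051948.
Under the Kimura two-parameter model, d = −½ ln(1 − 2P − Q) − ¼ ln(1 − 2Q).
1 − 2P − Q = 0.896104, giving −½ ln(0.896104) = 0.054849.
1 − 2Q = 0.896104, giving −¼ ln(0.896104) = 0.027425.
d = 0.054849 + 0.027425 = 0.082274.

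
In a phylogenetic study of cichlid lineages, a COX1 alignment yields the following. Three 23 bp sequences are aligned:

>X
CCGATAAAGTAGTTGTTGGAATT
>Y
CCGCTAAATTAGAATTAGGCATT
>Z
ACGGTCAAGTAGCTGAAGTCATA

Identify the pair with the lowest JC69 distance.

X and Y

X–Y: 7/23 differ, p = 0.304, d = 0.390.
X–Z: 9/23 differ, p = 0.391, d = 0.553.
Y–Z: 10/23 differ, p = 0.435, d = 0.650.
The smallest distance is between X and Y.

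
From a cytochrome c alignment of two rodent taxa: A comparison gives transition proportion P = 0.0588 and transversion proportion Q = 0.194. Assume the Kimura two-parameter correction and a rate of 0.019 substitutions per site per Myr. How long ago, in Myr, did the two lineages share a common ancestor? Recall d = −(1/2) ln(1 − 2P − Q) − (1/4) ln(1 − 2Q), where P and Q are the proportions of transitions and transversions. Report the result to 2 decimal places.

Under the Kimura two-parameter model, d = −½ ln(1 − 2P − Q) − ¼ ln(1 − 2Q).
1 − 2P − Q = 0.6884, giving −½ ln(0.6884) = 0.186693.
1 − 2Q = 0.612, giving −¼ ln(0.612) = 0.122756.
d = 0.186693 + 0.122756 = 0.309449.
Under a molecular clock d = 2μt, so t = d/(2μ) = 0.309449 / (2 × 0.019) = 8.14 Myr.

8.14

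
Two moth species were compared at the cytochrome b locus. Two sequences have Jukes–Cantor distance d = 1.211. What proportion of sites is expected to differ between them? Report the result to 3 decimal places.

0.601

p = (3/4)(1 − e^(−4d/3)) = 0.75 × (1 − e^(-1.614667)) = 0.75 × (1 − 0.198957) = 0.600782.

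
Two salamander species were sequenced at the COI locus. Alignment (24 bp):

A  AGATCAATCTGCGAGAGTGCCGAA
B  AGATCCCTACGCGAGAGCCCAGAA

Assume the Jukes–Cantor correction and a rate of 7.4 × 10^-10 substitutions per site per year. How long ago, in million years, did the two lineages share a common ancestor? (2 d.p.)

The sequences differ at 7 of 24 sites (6, 7, 9, 10, 18, 19, 21), so p = 7/24 ≈ 0.291667.
d = −(3/4) ln(1 − 4p/3) = −0.75 ln(1 − 0.388889) = −0.75 ln(0.611111)
  = −0.75 × (-0.492477) = 0.369358 substitutions/site.
Under a molecular clock d = 2μt, so t = d/(2μ) = 0.369358 / (2 × 7.4 × 10^-10) = 249.57 million years.

249.57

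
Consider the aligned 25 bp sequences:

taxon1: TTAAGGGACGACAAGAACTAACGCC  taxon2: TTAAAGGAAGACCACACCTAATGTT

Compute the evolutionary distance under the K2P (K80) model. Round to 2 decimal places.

0.42

Of 25 sites, 4 differences are transitions and 4 are transversions, so P = 4/25 = 0.16 and Q = 4/25 = 0.16.
Under the Kimura two-parameter model, d = −½ ln(1 − 2P − Q) − ¼ ln(1 − 2Q).
1 − 2P − Q = 0.52, giving −½ ln(0.52) = 0.326963.
1 − 2Q = 0.68, giving −¼ ln(0.68) = 0.096416.
d = 0.326963 + 0.096416 = 0.423379.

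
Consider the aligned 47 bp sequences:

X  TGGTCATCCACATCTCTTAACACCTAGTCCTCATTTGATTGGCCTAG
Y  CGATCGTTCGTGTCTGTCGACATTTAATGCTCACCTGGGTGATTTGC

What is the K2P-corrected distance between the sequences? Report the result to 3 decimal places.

1.167

Of 47 sites, 19 differences are transitions and 4 are transversions, so P = 19/47 ≈ 0.404255 and Q = 4/47 ≈ 0.085106.
Under the Kimura two-parameter model, d = −½ ln(1 − 2P − Q) − ¼ ln(1 − 2Q).
1 − 2P − Q = 0.106384, giving −½ ln(0.106384) = 1.120350.
1 − 2Q = 0.829788, giving −¼ ln(0.829788) = 0.046646.
d = 1.120350 + 0.046646 = 1.166996.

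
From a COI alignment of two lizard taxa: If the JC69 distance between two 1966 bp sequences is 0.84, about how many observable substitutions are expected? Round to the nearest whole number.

993

Invert JC69: p = (3/4)(1 − e^(−4d/3)) = 0.75 × (1 − e^(-1.12)) = 0.75 × (1 − 0.326280) = 0.505290.
Expected differing sites = pL ≈ 0.505290 × 1966 = 993.40014 ≈ 993.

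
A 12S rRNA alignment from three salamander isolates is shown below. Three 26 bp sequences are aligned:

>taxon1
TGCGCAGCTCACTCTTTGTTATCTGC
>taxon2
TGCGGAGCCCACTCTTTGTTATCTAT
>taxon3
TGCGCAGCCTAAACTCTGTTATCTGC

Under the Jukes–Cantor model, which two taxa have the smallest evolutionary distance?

taxon1 and taxon2

taxon1–taxon2: 4/26 differ, p = 0.154, d = 0.172.
taxon1–taxon3: 5/26 differ, p = 0.192, d = 0.222.
taxon2–taxon3: 7/26 differ, p = 0.269, d = 0.334.
The smallest distance is between taxon1 and taxon2.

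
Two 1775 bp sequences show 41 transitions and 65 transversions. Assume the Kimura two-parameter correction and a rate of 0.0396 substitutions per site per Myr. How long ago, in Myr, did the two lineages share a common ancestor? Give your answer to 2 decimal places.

P = 41/1775 ≈ 0.023099 and Q = 65/1775 ≈ 0.03662.
Under the Kimura two-parameter model, d = −½ ln(1 − 2P − Q) − ¼ ln(1 − 2Q).
1 − 2P − Q = 0.917182, giving −½ ln(0.917182) = 0.043225.
1 − 2Q = 0.92676, giving −¼ ln(0.92676) = 0.019015.
d = 0.043225 + 0.019015 = 0.062240.
Under a molecular clock d = 2μt, so t = d/(2μ) = 0.062240 / (2 × 0.0396) = 0.79 Myr.

0.79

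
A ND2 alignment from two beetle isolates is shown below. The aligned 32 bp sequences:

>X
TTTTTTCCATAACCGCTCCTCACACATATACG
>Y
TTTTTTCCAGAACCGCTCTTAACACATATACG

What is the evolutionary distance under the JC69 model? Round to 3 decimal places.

0.100

The sequences differ at 3 of 32 sites (10, 19, 21), so p = 3/32 = 0.09375.
d = −(3/4) ln(1 − 4p/3) = −0.75 ln(1 − 0.125) = −0.75 ln(0.875)
  = −0.75 × (-0.133531) = 0.100148 substitutions/site.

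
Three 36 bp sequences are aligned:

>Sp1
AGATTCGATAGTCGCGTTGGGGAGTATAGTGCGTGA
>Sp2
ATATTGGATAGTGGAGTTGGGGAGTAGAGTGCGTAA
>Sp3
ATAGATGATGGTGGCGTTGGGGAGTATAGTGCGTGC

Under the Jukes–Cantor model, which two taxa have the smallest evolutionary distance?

Sp1–Sp2: 6/36 differ, p = 0.167, d = 0.188.
Sp1–Sp3: 7/36 differ, p = 0.194, d = 0.225.
Sp2–Sp3: 8/36 differ, p = 0.222, d = 0.264.
The smallest distance is between Sp1 and Sp2.

Sp1 and Sp2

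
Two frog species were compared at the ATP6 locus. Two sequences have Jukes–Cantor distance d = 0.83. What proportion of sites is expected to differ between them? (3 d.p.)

0.502

p = (3/4)(1 − e^(−4d/3)) = 0.75 × (1 − e^(-1.106667)) = 0.75 × (1 − 0.330659) = 0.502006.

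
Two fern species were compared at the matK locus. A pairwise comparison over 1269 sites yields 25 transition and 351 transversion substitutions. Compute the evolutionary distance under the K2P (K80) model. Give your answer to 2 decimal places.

P = 25/1269 ≈ 0.019701 and Q = 351/1269 ≈ 0.276596.
Under the Kimura two-parameter model, d = −½ ln(1 − 2P − Q) − ¼ ln(1 − 2Q).
1 − 2P − Q = 0.684002, giving −½ ln(0.684002) = 0.189897.
1 − 2Q = 0.446808, giving −¼ ln(0.446808) = 0.201407.
d = 0.189897 + 0.201407 = 0.391304.

0.39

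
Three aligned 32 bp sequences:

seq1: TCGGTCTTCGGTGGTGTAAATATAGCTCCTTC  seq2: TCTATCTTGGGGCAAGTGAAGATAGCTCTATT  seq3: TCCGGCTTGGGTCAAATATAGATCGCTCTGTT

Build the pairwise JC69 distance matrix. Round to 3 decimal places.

d(seq1,seq2) = 0.520, d(seq1,seq3) = 0.585, d(seq2,seq3) = 0.353

seq1–seq2: 12/32 sites differ → p = 0.375, d = −0.75 ln(1 − 0.5) = 0.519860 ≈ 0.520.
seq1–seq3: 13/32 sites differ → p = 0.40625, d = −0.75 ln(1 − 0.541667) = 0.585119 ≈ 0.585.
seq2–seq3: 9/32 sites differ → p = 0.28125, d = −0.75 ln(1 − 0.375) = 0.352503 ≈ 0.353.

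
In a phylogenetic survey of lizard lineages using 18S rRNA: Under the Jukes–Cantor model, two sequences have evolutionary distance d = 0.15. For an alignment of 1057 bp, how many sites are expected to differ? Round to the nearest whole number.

144

Invert JC69: p = (3/4)(1 − e^(−4d/3)) = 0.75 × (1 − e^(-0.2)) = 0.75 × (1 − 0.818731) = 0.135952.
Expected differing sites = pL ≈ 0.135952 × 1057 = 143.701264 ≈ 144.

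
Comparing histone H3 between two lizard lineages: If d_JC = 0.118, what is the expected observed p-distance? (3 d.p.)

p = (3/4)(1 − e^(−4d/3)) = 0.75 × (1 − e^(-0.157333)) = 0.75 × (1 − 0.854419) = 0.109186.

0.109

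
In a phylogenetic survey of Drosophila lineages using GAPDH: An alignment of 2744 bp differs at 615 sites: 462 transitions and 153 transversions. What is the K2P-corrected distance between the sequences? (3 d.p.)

0.279

P = 462/2744 ≈ 0.168367 and Q = 153/2744 ≈ 0.055758.
Under the Kimura two-parameter model, d = −½ ln(1 − 2P − Q) − ¼ ln(1 − 2Q).
1 − 2P − Q = 0.607508, giving −½ ln(0.607508) = 0.249195.
1 − 2Q = 0.888484, giving −¼ ln(0.888484) = 0.029560.
d = 0.249195 + 0.029560 = 0.278755.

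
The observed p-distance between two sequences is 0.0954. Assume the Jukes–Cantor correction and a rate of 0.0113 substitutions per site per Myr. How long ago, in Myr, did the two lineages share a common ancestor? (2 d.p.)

4.51

d = −(3/4) ln(1 − 4p/3) = −0.75 ln(1 − 0.1272) = −0.75 ln(0.8728)
  = −0.75 × (-0.136049) = 0.102037 substitutions/site.
Under a molecular clock d = 2μt, so t = d/(2μ) = 0.102037 / (2 × 0.0113) = 4.51 Myr.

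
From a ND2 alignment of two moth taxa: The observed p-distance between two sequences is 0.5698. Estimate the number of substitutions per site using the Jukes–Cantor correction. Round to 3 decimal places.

1.070

d = −(3/4) ln(1 − 4p/3) = −0.75 ln(1 − 0.759733) = −0.75 ln(0.240267)
  = −0.75 × (-1.426004) = 1.069503 substitutions/site.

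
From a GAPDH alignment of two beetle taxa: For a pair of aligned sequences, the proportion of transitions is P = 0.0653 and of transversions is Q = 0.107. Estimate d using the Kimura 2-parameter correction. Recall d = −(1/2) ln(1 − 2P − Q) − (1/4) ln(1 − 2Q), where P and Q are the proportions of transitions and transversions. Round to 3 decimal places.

0.196

Under the Kimura two-parameter model, d = −½ ln(1 − 2P − Q) − ¼ ln(1 − 2Q).
1 − 2P − Q = 0.7624, giving −½ ln(0.7624) = 0.135642.
1 − 2Q = 0.786, giving −¼ ln(0.786) = 0.060200.
d = 0.135642 + 0.060200 = 0.195842.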